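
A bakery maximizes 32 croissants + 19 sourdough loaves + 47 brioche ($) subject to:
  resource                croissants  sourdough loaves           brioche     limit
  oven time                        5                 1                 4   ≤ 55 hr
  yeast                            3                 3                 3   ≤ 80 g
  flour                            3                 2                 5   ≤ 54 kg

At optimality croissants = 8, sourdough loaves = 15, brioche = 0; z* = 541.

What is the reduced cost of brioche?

-2

Check each constraint at x*: oven time 55/55 (tight); yeast 69/80 (slack 11); flour 54/54 (tight).
By complementary slackness, y = 0 for the non-binding constraint.
Dual feasibility on the basic columns requires 5·y_oven time + 3·y_flour = 32, 1·y_oven time + 2·y_flour = 19.
Solving: y_oven time = 1, y_flour = 9.
Reduced cost of brioche: c₃ − yᵀa₃ = 47 − (1·4 + 9·5) = 47 − 49 = -2.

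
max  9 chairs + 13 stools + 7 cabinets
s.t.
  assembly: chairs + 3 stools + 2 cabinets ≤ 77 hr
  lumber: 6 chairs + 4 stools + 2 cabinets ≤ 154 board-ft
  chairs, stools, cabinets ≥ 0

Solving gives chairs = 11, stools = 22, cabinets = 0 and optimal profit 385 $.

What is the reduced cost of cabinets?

-1

Both assembly and lumber are binding at x*.
The binding rows give the dual system: 1·y_assembly + 6·y_lumber = 9 and 3·y_assembly + 4·y_lumber = 13.
→ y_assembly = 3 and y_lumber = 1.
Reduced cost of cabinets: c₃ − yᵀa₃ = 7 − (3·2 + 1·2) = 7 − 8 = -1.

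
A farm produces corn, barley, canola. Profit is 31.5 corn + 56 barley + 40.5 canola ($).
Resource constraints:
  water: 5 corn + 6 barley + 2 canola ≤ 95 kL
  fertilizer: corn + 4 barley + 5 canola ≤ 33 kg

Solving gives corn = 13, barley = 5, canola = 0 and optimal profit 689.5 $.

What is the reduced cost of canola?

-2

Both water and fertilizer are binding at x*.
From A_Bᵀ y = c: 5·y_water + 1·y_fertilizer = 31.5; 6·y_water + 4·y_fertilizer = 56.
This yields shadow prices y_water = 5, y_fertilizer = 6.5.
Reduced cost of canola: c₃ − yᵀa₃ = 40.5 − (5·2 + 6.5·5) = 40.5 − 42.5 = -2.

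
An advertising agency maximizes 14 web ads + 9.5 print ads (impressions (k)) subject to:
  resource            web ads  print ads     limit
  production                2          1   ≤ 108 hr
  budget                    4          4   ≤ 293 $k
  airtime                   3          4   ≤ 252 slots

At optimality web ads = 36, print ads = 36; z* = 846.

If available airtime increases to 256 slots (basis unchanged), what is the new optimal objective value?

850

Binding: production and airtime. Non-binding: budget (5 unused).
Slack constraints have shadow price 0 (complementary slackness).
Dual feasibility on the basic columns requires 2·y_production + 3·y_airtime = 14, 1·y_production + 4·y_airtime = 9.5.
This yields shadow prices y_production = 5.5, y_airtime = 1.
Δz = y_airtime·Δb = 1 × (4) = 4, so new z* = 846 + 4 = 850.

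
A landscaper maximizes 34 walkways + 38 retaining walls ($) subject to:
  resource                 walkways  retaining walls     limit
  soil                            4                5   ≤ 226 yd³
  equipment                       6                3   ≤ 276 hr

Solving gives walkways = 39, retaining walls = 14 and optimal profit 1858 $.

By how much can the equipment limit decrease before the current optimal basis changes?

Binding constraints: soil, equipment. The basis is B = [[4,5],[6,3]] with det -18.
Per unit decrease in equipment, x* moves by d = (-0.2778, 0.2222).
The basis stays optimal until walkways reaches 0; allowable decrease = 140.4 hr.

140.4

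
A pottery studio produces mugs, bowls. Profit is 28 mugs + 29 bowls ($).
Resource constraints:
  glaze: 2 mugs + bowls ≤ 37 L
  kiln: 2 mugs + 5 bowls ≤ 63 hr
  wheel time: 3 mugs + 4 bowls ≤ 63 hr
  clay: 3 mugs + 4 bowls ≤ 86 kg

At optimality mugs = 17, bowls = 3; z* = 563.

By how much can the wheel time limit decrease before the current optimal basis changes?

Binding constraints: glaze, wheel time. The basis is B = [[2,1],[3,4]] with det 5.
Per unit decrease in wheel time, x* moves by d = (0.2, -0.4).
The basis stays optimal until bowls reaches 0; allowable decrease = 7.5 hr.

7.5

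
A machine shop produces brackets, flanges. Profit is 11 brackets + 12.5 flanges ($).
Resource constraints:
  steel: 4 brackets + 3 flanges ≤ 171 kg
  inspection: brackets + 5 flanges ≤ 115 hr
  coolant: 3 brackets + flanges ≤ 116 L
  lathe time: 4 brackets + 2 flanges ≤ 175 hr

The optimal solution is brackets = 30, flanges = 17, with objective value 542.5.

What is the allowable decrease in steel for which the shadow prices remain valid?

102

Binding constraints: steel, inspection. The basis is B = [[4,3],[1,5]] with det 17.
Per unit decrease in steel, x* moves by d = (-0.2941, 0.0588).
The basis stays optimal until brackets reaches 0; allowable decrease = 102 kg.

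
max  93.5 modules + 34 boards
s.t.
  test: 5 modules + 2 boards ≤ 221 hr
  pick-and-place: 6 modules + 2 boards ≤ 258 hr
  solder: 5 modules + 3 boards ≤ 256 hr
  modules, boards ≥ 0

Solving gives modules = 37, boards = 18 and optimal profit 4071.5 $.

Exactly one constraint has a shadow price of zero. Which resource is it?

solder

test: 221/221 (binding)
pick-and-place: 258/258 (binding)
solder: 239/256 (slack 17)
By complementary slackness, a constraint with positive slack has shadow price 0 → solder.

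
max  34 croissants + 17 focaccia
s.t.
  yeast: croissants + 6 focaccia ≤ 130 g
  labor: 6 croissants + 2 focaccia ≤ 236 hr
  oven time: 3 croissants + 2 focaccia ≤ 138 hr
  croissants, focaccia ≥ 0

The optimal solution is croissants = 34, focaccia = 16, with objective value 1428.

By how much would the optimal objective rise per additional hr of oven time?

Check each constraint at x*: yeast 130/130 (tight); labor 236/236 (tight); oven time 134/138 (slack 4).
Slack constraints have shadow price 0 (complementary slackness).
The binding rows give the dual system: 1·y_yeast + 6·y_labor = 34 and 6·y_yeast + 2·y_labor = 17.
Solving: y_yeast = 1, y_labor = 5.5.
Shadow price of oven time = 0.

0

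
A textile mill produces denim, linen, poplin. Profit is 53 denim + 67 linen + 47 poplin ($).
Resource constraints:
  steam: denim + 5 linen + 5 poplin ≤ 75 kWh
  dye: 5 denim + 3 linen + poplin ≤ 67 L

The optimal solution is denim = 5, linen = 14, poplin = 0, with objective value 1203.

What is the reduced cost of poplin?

At the optimum: steam uses 75 of 75 (binding); dye uses 67 of 67 (binding).
Dual feasibility on the basic columns requires 1·y_steam + 5·y_dye = 53, 5·y_steam + 3·y_dye = 67.
This yields shadow prices y_steam = 8, y_dye = 9.
Reduced cost of poplin: c₃ − yᵀa₃ = 47 − (8·5 + 9·1) = 47 − 49 = -2.

-2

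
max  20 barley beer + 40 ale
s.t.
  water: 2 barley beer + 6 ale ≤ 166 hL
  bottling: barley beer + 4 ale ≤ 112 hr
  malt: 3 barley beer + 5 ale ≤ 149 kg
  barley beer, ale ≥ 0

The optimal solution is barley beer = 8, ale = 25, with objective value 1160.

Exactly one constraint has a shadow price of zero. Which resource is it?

water: 166/166 (binding)
bottling: 108/112 (slack 4)
malt: 149/149 (binding)
By complementary slackness, a constraint with positive slack has shadow price 0 → bottling.

bottling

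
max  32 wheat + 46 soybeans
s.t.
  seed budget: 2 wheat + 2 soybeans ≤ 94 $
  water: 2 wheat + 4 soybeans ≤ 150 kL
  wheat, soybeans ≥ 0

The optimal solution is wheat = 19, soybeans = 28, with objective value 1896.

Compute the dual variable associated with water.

At the optimum: seed budget uses 94 of 94 (binding); water uses 150 of 150 (binding).
Dual feasibility on the basic columns requires 2·y_seed budget + 2·y_water = 32, 2·y_seed budget + 4·y_water = 46.
This yields shadow prices y_seed budget = 9, y_water = 7.
Shadow price of water = 7.

7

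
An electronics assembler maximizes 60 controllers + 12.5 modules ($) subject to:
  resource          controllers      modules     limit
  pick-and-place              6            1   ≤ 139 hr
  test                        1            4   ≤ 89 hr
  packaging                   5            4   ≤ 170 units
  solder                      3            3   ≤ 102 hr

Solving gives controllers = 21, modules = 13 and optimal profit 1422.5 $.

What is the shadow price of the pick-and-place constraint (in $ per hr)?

9.5

Binding: pick-and-place and solder. Non-binding: test (16 unused), packaging (13 unused).
Slack constraints have shadow price 0 (complementary slackness).
Dual feasibility on the basic columns requires 6·y_pick-and-place + 3·y_solder = 60, 1·y_pick-and-place + 3·y_solder = 12.5.
This yields shadow prices y_pick-and-place = 9.5, y_solder = 1.
Shadow price of pick-and-place = 9.5.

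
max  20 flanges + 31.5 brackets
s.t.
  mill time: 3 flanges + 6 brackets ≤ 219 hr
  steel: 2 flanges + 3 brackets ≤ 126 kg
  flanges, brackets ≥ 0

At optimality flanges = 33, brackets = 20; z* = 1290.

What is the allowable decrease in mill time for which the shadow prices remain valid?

Binding constraints: mill time, steel. The basis is B = [[3,6],[2,3]] with det -3.
Per unit decrease in mill time, x* moves by d = (1, -0.6667).
The basis stays optimal until brackets reaches 0; allowable decrease = 30 hr.

30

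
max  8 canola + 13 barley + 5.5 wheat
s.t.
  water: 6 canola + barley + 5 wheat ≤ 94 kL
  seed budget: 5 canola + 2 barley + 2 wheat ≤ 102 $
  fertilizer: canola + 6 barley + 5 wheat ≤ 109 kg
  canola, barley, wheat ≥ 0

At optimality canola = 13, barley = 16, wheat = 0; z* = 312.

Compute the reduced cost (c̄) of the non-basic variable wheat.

Binding: water and fertilizer. Non-binding: seed budget (5 unused).
Since seed budget is not tight, its dual is 0.
Dual feasibility on the basic columns requires 6·y_water + 1·y_fertilizer = 8, 1·y_water + 6·y_fertilizer = 13.
→ y_water = 1 and y_fertilizer = 2.
Reduced cost of wheat: c₃ − yᵀa₃ = 5.5 − (1·5 + 2·5) = 5.5 − 15 = -9.5.

-9.5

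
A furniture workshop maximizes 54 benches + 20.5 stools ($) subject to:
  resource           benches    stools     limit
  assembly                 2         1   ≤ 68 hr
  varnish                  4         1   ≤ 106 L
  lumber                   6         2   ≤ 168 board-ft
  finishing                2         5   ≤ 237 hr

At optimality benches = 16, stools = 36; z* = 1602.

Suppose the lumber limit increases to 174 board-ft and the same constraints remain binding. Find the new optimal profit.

At the optimum: assembly uses 68 of 68 (binding); varnish uses 100 of 106 (slack = 6); lumber uses 168 of 168 (binding); finishing uses 212 of 237 (slack = 25).
Slack constraints have shadow price 0 (complementary slackness).
The binding rows give the dual system: 2·y_assembly + 6·y_lumber = 54 and 1·y_assembly + 2·y_lumber = 20.5.
→ y_assembly = 7.5 and y_lumber = 6.5.
Δz = y_lumber·Δb = 6.5 × (6) = 39, so new z* = 1602 + 39 = 1641.

1641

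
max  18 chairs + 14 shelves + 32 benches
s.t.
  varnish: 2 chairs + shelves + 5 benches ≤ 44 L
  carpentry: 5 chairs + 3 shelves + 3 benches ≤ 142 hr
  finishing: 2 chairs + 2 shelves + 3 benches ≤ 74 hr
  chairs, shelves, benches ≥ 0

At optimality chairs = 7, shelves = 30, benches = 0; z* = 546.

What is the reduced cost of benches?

-3

Binding: varnish and finishing. Non-binding: carpentry (17 unused).
By complementary slackness, y = 0 for the non-binding constraint.
Dual feasibility on the basic columns requires 2·y_varnish + 2·y_finishing = 18, 1·y_varnish + 2·y_finishing = 14.
Solving: y_varnish = 4, y_finishing = 5.
Reduced cost of benches: c₃ − yᵀa₃ = 32 − (4·5 + 5·3) = 32 − 35 = -3.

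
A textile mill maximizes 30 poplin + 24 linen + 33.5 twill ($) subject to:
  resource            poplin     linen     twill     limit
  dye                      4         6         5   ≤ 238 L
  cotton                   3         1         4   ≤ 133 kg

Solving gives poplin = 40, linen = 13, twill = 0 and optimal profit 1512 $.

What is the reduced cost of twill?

-5.5

Check each constraint at x*: dye 238/238 (tight); cotton 133/133 (tight).
The binding rows give the dual system: 4·y_dye + 3·y_cotton = 30 and 6·y_dye + 1·y_cotton = 24.
Solving: y_dye = 3, y_cotton = 6.
Reduced cost of twill: c₃ − yᵀa₃ = 33.5 − (3·5 + 6·4) = 33.5 − 39 = -5.5.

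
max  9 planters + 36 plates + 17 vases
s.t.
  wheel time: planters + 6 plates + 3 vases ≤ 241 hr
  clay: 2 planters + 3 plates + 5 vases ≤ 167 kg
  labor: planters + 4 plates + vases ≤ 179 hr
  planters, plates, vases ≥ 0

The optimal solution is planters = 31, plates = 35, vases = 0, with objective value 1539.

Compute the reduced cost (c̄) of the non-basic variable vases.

-8

Check each constraint at x*: wheel time 241/241 (tight); clay 167/167 (tight); labor 171/179 (slack 8).
Slack constraints have shadow price 0 (complementary slackness).
The binding rows give the dual system: 1·y_wheel time + 2·y_clay = 9 and 6·y_wheel time + 3·y_clay = 36.
Solving: y_wheel time = 5, y_clay = 2.
Reduced cost of vases: c₃ − yᵀa₃ = 17 − (5·3 + 2·5) = 17 − 25 = -8.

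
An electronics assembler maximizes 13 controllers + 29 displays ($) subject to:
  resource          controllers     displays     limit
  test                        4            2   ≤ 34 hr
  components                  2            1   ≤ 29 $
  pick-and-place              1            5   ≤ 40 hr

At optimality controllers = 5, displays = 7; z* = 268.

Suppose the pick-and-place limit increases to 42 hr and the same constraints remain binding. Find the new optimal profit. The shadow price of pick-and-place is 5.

Δb = 2, so new z* = 268 + (5)·(2) = 268 + 10 = 278.

278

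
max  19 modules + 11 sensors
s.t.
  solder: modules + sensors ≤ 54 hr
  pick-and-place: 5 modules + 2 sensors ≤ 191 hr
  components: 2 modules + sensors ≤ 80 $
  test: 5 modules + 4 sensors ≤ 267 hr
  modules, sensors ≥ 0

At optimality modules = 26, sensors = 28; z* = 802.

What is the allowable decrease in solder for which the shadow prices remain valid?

5

Binding constraints: solder, components. The basis is B = [[1,1],[2,1]] with det -1.
Per unit decrease in solder, x* moves by d = (1, -2).
The basis stays optimal until pick-and-place becomes binding; allowable decrease = 5 hr.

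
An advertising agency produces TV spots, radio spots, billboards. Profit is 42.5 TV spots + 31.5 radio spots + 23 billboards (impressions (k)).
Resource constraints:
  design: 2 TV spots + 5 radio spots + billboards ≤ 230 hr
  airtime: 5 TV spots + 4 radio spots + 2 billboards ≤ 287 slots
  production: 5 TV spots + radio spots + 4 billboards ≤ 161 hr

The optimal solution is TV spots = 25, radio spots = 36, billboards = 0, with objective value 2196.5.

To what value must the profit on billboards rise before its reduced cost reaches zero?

31

Binding: design and production. Non-binding: airtime (18 unused).
By complementary slackness, y = 0 for the non-binding constraint.
Dual feasibility on the basic columns requires 2·y_design + 5·y_production = 42.5, 5·y_design + 1·y_production = 31.5.
This yields shadow prices y_design = 5, y_production = 6.5.
billboards enters the basis when its profit ≥ yᵀa₃ = 5·1 + 6.5·4 = 31.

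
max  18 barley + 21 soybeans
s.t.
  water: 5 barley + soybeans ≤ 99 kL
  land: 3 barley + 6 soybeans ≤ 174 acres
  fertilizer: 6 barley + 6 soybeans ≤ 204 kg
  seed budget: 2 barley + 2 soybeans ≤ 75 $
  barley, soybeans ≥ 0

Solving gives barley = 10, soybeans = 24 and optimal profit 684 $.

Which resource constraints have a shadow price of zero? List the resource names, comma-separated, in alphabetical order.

seed budget, water

water: 74/99 (slack 25)
land: 174/174 (binding)
fertilizer: 204/204 (binding)
seed budget: 68/75 (slack 7)
By complementary slackness, a constraint with positive slack has shadow price 0 → seed budget, water.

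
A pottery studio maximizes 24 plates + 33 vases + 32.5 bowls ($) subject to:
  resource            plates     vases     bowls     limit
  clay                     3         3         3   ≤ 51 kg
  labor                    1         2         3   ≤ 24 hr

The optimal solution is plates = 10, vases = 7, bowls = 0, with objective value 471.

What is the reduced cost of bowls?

Both clay and labor are binding at x*.
The binding rows give the dual system: 3·y_clay + 1·y_labor = 24 and 3·y_clay + 2·y_labor = 33.
This yields shadow prices y_clay = 5, y_labor = 9.
Reduced cost of bowls: c₃ − yᵀa₃ = 32.5 − (5·3 + 9·3) = 32.5 − 42 = -9.5.

-9.5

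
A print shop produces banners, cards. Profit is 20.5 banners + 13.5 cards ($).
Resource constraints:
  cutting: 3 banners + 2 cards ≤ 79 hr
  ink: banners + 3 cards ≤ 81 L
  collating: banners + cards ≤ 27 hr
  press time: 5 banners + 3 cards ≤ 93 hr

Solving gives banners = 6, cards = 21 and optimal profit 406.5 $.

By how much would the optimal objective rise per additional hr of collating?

3

Binding: collating and press time. Non-binding: cutting (19 unused), ink (12 unused).
Since cutting, ink are not tight, their duals are 0.
From A_Bᵀ y = c: 1·y_collating + 5·y_press time = 20.5; 1·y_collating + 3·y_press time = 13.5.
→ y_collating = 3 and y_press time = 3.5.
Shadow price of collating = 3.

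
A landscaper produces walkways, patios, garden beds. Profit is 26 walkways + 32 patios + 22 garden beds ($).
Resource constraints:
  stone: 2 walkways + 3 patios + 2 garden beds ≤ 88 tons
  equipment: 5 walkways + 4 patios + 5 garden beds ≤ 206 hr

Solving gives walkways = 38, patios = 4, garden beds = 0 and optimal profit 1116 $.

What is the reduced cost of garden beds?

At the optimum: stone uses 88 of 88 (binding); equipment uses 206 of 206 (binding).
From A_Bᵀ y = c: 2·y_stone + 5·y_equipment = 26; 3·y_stone + 4·y_equipment = 32.
This yields shadow prices y_stone = 8, y_equipment = 2.
Reduced cost of garden beds: c₃ − yᵀa₃ = 22 − (8·2 + 2·5) = 22 − 26 = -4.

-4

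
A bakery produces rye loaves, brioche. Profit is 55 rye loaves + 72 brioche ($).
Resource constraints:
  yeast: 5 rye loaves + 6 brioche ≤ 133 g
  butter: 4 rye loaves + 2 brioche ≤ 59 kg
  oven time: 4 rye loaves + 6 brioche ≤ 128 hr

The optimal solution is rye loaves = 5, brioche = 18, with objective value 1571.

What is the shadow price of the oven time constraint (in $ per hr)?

Binding: yeast and oven time. Non-binding: butter (3 unused).
Since butter is not tight, its dual is 0.
The binding rows give the dual system: 5·y_yeast + 4·y_oven time = 55 and 6·y_yeast + 6·y_oven time = 72.
Solving: y_yeast = 7, y_oven time = 5.
Shadow price of oven time = 5.

5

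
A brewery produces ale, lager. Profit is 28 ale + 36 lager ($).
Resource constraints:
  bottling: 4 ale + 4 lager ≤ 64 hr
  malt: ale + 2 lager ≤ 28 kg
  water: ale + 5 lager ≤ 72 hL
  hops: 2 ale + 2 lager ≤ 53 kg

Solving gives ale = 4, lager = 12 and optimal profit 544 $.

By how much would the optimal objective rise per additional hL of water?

0

At the optimum: bottling uses 64 of 64 (binding); malt uses 28 of 28 (binding); water uses 64 of 72 (slack = 8); hops uses 32 of 53 (slack = 21).
Slack constraints have shadow price 0 (complementary slackness).
The binding rows give the dual system: 4·y_bottling + 1·y_malt = 28 and 4·y_bottling + 2·y_malt = 36.
→ y_bottling = 5 and y_malt = 8.
Shadow price of water = 0.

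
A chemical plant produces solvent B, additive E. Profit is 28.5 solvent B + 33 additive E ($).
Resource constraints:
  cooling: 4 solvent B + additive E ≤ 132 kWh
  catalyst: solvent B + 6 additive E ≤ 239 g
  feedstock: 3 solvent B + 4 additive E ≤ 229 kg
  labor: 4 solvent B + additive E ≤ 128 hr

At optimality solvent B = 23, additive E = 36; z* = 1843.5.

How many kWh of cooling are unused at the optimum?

4

cooling used = 4·23 + 1·36 = 128; slack = 132 − 128 = 4.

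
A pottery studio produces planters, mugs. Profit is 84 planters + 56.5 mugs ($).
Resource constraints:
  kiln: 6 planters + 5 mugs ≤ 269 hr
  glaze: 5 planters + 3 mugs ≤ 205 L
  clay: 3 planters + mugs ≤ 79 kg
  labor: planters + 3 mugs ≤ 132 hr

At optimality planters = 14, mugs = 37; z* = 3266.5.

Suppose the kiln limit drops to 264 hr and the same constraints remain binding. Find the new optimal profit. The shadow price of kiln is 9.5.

3219

Δb = -5, so new z* = 3266.5 + (9.5)·(-5) = 3266.5 − 47.5 = 3219.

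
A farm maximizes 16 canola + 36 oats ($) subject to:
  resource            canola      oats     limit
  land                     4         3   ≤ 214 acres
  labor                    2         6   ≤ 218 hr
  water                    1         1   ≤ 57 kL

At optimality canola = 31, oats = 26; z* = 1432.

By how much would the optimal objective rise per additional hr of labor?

At the optimum: land uses 202 of 214 (slack = 12); labor uses 218 of 218 (binding); water uses 57 of 57 (binding).
By complementary slackness, y = 0 for the non-binding constraint.
The binding rows give the dual system: 2·y_labor + 1·y_water = 16 and 6·y_labor + 1·y_water = 36.
This yields shadow prices y_labor = 5, y_water = 6.
Shadow price of labor = 5.

5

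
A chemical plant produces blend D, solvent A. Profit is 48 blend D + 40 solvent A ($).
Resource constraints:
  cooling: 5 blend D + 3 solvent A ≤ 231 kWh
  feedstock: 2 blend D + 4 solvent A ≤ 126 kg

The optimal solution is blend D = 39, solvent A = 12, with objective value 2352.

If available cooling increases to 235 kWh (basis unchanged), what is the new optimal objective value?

2384

Both cooling and feedstock are binding at x*.
The binding rows give the dual system: 5·y_cooling + 2·y_feedstock = 48 and 3·y_cooling + 4·y_feedstock = 40.
This yields shadow prices y_cooling = 8, y_feedstock = 4.
Δz = y_cooling·Δb = 8 × (4) = 32, so new z* = 2352 + 32 = 2384.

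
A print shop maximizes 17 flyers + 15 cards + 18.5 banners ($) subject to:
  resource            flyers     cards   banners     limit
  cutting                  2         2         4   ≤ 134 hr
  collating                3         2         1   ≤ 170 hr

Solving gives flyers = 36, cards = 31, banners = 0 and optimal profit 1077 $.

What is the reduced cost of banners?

At the optimum: cutting uses 134 of 134 (binding); collating uses 170 of 170 (binding).
Dual feasibility on the basic columns requires 2·y_cutting + 3·y_collating = 17, 2·y_cutting + 2·y_collating = 15.
→ y_cutting = 5.5 and y_collating = 2.
Reduced cost of banners: c₃ − yᵀa₃ = 18.5 − (5.5·4 + 2·1) = 18.5 − 24 = -5.5.

-5.5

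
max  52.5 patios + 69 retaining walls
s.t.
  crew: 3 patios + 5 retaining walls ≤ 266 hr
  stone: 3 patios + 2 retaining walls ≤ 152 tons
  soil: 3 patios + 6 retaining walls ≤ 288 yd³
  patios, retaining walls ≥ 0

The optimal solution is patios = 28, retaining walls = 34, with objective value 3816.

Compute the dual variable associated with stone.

At the optimum: crew uses 254 of 266 (slack = 12); stone uses 152 of 152 (binding); soil uses 288 of 288 (binding).
By complementary slackness, y = 0 for the non-binding constraint.
From A_Bᵀ y = c: 3·y_stone + 3·y_soil = 52.5; 2·y_stone + 6·y_soil = 69.
This yields shadow prices y_stone = 9, y_soil = 8.5.
Shadow price of stone = 9.

9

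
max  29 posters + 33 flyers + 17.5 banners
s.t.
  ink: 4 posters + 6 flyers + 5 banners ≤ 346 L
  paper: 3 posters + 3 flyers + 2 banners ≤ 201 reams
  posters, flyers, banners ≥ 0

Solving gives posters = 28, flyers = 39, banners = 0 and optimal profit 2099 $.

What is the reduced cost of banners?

Both ink and paper are binding at x*.
Dual feasibility on the basic columns requires 4·y_ink + 3·y_paper = 29, 6·y_ink + 3·y_paper = 33.
Solving: y_ink = 2, y_paper = 7.
Reduced cost of banners: c₃ − yᵀa₃ = 17.5 − (2·5 + 7·2) = 17.5 − 24 = -6.5.

-6.5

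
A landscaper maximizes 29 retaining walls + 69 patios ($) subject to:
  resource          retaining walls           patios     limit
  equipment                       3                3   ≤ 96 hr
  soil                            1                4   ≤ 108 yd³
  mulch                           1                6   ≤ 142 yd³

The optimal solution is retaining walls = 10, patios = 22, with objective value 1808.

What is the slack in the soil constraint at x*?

10

soil used = 1·10 + 4·22 = 98; slack = 108 − 98 = 10.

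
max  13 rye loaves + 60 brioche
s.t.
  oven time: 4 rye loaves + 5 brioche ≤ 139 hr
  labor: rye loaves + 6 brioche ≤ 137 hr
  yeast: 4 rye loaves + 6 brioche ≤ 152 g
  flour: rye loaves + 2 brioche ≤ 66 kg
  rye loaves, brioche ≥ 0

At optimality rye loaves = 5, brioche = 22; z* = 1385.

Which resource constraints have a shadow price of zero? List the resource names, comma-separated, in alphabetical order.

oven time: 130/139 (slack 9)
labor: 137/137 (binding)
yeast: 152/152 (binding)
flour: 49/66 (slack 17)
By complementary slackness, a constraint with positive slack has shadow price 0 → flour, oven time.

flour, oven time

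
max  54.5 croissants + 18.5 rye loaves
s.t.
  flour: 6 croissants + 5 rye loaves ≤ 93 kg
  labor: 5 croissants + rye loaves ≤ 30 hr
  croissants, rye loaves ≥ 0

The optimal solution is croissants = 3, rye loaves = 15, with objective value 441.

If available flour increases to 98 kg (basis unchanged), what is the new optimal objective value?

Check each constraint at x*: flour 93/93 (tight); labor 30/30 (tight).
The binding rows give the dual system: 6·y_flour + 5·y_labor = 54.5 and 5·y_flour + 1·y_labor = 18.5.
This yields shadow prices y_flour = 2, y_labor = 8.5.
Δz = y_flour·Δb = 2 × (5) = 10, so new z* = 441 + 10 = 451.

451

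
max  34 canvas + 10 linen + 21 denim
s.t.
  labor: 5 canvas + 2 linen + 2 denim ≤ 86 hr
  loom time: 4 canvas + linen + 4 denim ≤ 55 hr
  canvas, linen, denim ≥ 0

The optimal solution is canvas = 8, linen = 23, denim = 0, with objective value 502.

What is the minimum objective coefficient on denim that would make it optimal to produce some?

Both labor and loom time are binding at x*.
From A_Bᵀ y = c: 5·y_labor + 4·y_loom time = 34; 2·y_labor + 1·y_loom time = 10.
This yields shadow prices y_labor = 2, y_loom time = 6.
denim enters the basis when its profit ≥ yᵀa₃ = 2·2 + 6·4 = 28.

28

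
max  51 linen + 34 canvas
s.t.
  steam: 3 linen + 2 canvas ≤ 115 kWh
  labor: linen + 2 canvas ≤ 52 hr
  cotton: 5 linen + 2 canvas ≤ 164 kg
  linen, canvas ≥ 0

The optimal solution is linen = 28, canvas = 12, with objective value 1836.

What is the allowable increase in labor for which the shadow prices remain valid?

Binding constraints: labor, cotton. The basis is B = [[1,2],[5,2]] with det -8.
Per unit increase in labor, x* moves by d = (-0.25, 0.625).
The basis stays optimal until steam becomes binding; allowable increase = 14 hr.

14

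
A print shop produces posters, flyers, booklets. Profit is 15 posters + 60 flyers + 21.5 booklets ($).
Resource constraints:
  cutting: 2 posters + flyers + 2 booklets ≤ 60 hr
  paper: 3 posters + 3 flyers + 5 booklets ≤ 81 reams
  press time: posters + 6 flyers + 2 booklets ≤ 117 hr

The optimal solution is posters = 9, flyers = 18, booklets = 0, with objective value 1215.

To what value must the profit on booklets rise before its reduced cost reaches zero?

28

At the optimum: cutting uses 36 of 60 (slack = 24); paper uses 81 of 81 (binding); press time uses 117 of 117 (binding).
Slack constraints have shadow price 0 (complementary slackness).
From A_Bᵀ y = c: 3·y_paper + 1·y_press time = 15; 3·y_paper + 6·y_press time = 60.
Solving: y_paper = 2, y_press time = 9.
booklets enters the basis when its profit ≥ yᵀa₃ = 2·5 + 9·2 = 28.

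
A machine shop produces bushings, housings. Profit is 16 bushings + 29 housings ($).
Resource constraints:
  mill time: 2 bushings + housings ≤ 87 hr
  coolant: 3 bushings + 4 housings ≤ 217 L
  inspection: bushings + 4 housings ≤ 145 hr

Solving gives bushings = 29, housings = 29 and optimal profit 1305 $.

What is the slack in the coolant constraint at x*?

coolant used = 3·29 + 4·29 = 203; slack = 217 − 203 = 14.

14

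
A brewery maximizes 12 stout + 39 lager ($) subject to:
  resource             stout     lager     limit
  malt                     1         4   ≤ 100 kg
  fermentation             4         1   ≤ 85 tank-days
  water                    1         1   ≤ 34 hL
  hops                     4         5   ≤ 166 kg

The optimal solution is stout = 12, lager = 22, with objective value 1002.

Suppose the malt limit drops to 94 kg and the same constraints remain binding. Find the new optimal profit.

948

At the optimum: malt uses 100 of 100 (binding); fermentation uses 70 of 85 (slack = 15); water uses 34 of 34 (binding); hops uses 158 of 166 (slack = 8).
By complementary slackness, y = 0 for the non-binding constraints.
Dual feasibility on the basic columns requires 1·y_malt + 1·y_water = 12, 4·y_malt + 1·y_water = 39.
Solving: y_malt = 9, y_water = 3.
Δz = y_malt·Δb = 9 × (-6) = -54, so new z* = 1002 − 54 = 948.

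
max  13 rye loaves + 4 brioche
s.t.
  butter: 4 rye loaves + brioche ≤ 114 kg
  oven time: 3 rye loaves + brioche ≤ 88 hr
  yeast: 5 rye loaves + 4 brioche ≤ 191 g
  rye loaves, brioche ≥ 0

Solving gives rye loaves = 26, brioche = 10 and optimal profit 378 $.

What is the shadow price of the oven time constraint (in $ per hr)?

3

Check each constraint at x*: butter 114/114 (tight); oven time 88/88 (tight); yeast 170/191 (slack 21).
By complementary slackness, y = 0 for the non-binding constraint.
Dual feasibility on the basic columns requires 4·y_butter + 3·y_oven time = 13, 1·y_butter + 1·y_oven time = 4.
→ y_butter = 1 and y_oven time = 3.
Shadow price of oven time = 3.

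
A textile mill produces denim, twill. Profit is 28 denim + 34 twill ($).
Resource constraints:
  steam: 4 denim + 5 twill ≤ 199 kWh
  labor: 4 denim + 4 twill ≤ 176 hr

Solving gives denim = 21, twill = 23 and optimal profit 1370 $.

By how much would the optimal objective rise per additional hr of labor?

1

Both steam and labor are binding at x*.
From A_Bᵀ y = c: 4·y_steam + 4·y_labor = 28; 5·y_steam + 4·y_labor = 34.
→ y_steam = 6 and y_labor = 1.
Shadow price of labor = 1.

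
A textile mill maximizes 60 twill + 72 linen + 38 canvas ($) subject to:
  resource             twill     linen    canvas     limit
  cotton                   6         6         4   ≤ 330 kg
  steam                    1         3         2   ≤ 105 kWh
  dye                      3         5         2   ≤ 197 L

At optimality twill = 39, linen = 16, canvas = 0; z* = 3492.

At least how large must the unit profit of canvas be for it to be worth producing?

40

Binding: cotton and dye. Non-binding: steam (18 unused).
Since steam is not tight, its dual is 0.
The binding rows give the dual system: 6·y_cotton + 3·y_dye = 60 and 6·y_cotton + 5·y_dye = 72.
→ y_cotton = 7 and y_dye = 6.
canvas enters the basis when its profit ≥ yᵀa₃ = 7·4 + 6·2 = 40.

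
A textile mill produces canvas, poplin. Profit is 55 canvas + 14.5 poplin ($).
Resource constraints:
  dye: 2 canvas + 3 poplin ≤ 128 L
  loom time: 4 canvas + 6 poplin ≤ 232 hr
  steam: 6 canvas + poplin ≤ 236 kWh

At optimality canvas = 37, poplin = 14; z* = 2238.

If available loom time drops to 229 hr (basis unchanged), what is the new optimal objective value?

Binding: loom time and steam. Non-binding: dye (12 unused).
Since dye is not tight, its dual is 0.
The binding rows give the dual system: 4·y_loom time + 6·y_steam = 55 and 6·y_loom time + 1·y_steam = 14.5.
→ y_loom time = 1 and y_steam = 8.5.
Δz = y_loom time·Δb = 1 × (-3) = -3, so new z* = 2238 − 3 = 2235.

2235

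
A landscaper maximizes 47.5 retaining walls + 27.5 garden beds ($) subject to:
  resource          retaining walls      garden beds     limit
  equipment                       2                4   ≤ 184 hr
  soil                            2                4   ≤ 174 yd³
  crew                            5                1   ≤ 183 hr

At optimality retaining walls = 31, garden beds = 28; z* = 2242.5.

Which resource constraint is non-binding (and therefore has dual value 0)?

equipment

equipment: 174/184 (slack 10)
soil: 174/174 (binding)
crew: 183/183 (binding)
By complementary slackness, a constraint with positive slack has shadow price 0 → equipment.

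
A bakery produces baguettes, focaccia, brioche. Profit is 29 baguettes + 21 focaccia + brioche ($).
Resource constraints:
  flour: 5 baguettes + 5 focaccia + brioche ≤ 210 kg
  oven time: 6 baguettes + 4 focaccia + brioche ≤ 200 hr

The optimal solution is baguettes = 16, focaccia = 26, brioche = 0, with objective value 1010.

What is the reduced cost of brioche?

-4

Both flour and oven time are binding at x*.
The binding rows give the dual system: 5·y_flour + 6·y_oven time = 29 and 5·y_flour + 4·y_oven time = 21.
Solving: y_flour = 1, y_oven time = 4.
Reduced cost of brioche: c₃ − yᵀa₃ = 1 − (1·1 + 4·1) = 1 − 5 = -4.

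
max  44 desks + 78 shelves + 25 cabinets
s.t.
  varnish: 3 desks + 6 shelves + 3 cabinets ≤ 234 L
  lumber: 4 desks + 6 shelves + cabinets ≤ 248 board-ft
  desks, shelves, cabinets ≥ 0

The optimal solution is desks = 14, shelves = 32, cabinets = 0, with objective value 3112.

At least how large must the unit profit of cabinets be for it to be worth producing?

29

Both varnish and lumber are binding at x*.
From A_Bᵀ y = c: 3·y_varnish + 4·y_lumber = 44; 6·y_varnish + 6·y_lumber = 78.
This yields shadow prices y_varnish = 8, y_lumber = 5.
cabinets enters the basis when its profit ≥ yᵀa₃ = 8·3 + 5·1 = 29.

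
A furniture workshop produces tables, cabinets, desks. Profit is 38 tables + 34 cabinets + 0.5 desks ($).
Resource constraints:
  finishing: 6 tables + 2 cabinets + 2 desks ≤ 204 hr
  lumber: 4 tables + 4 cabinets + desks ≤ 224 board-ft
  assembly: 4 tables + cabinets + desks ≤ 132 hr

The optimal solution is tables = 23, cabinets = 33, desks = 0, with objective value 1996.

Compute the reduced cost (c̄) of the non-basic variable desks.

-9.5

Binding: finishing and lumber. Non-binding: assembly (7 unused).
By complementary slackness, y = 0 for the non-binding constraint.
Dual feasibility on the basic columns requires 6·y_finishing + 4·y_lumber = 38, 2·y_finishing + 4·y_lumber = 34.
→ y_finishing = 1 and y_lumber = 8.
Reduced cost of desks: c₃ − yᵀa₃ = 0.5 − (1·2 + 8·1) = 0.5 − 10 = -9.5.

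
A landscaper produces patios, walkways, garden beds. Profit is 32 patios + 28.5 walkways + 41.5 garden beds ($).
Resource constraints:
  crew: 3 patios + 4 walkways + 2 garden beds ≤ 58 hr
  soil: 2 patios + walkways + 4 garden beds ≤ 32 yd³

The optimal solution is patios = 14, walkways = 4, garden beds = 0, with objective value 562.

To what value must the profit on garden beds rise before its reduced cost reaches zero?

44

Check each constraint at x*: crew 58/58 (tight); soil 32/32 (tight).
The binding rows give the dual system: 3·y_crew + 2·y_soil = 32 and 4·y_crew + 1·y_soil = 28.5.
→ y_crew = 5 and y_soil = 8.5.
garden beds enters the basis when its profit ≥ yᵀa₃ = 5·2 + 8.5·4 = 44.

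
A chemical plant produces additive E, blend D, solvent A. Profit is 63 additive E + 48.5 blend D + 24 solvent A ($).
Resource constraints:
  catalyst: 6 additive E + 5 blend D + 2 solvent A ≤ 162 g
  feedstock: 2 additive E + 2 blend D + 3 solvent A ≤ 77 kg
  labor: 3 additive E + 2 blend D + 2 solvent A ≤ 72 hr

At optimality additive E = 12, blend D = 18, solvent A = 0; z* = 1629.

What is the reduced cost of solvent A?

-5

At the optimum: catalyst uses 162 of 162 (binding); feedstock uses 60 of 77 (slack = 17); labor uses 72 of 72 (binding).
Since feedstock is not tight, its dual is 0.
Dual feasibility on the basic columns requires 6·y_catalyst + 3·y_labor = 63, 5·y_catalyst + 2·y_labor = 48.5.
Solving: y_catalyst = 6.5, y_labor = 8.
Reduced cost of solvent A: c₃ − yᵀa₃ = 24 − (6.5·2 + 8·2) = 24 − 29 = -5.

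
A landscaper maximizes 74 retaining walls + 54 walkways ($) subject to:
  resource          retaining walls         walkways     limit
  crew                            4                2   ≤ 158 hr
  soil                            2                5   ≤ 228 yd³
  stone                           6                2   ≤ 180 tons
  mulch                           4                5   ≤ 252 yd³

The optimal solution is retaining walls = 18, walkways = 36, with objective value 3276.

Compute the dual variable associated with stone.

7

Binding: stone and mulch. Non-binding: crew (14 unused), soil (12 unused).
Since crew, soil are not tight, their duals are 0.
From A_Bᵀ y = c: 6·y_stone + 4·y_mulch = 74; 2·y_stone + 5·y_mulch = 54.
Solving: y_stone = 7, y_mulch = 8.
Shadow price of stone = 7.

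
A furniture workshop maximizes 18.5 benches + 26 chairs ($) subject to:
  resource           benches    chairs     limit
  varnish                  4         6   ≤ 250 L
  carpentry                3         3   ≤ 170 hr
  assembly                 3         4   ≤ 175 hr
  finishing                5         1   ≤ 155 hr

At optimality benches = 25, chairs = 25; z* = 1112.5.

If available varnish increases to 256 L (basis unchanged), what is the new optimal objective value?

Check each constraint at x*: varnish 250/250 (tight); carpentry 150/170 (slack 20); assembly 175/175 (tight); finishing 150/155 (slack 5).
Slack constraints have shadow price 0 (complementary slackness).
The binding rows give the dual system: 4·y_varnish + 3·y_assembly = 18.5 and 6·y_varnish + 4·y_assembly = 26.
Solving: y_varnish = 2, y_assembly = 3.5.
Δz = y_varnish·Δb = 2 × (6) = 12, so new z* = 1112.5 + 12 = 1124.5.

1124.5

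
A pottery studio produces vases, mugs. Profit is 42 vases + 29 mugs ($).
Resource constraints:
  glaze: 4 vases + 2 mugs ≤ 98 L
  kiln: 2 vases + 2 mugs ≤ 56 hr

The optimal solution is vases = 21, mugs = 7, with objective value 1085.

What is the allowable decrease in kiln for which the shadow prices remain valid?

7

Binding constraints: glaze, kiln. The basis is B = [[4,2],[2,2]] with det 4.
Per unit decrease in kiln, x* moves by d = (0.5, -1).
The basis stays optimal until mugs reaches 0; allowable decrease = 7 hr.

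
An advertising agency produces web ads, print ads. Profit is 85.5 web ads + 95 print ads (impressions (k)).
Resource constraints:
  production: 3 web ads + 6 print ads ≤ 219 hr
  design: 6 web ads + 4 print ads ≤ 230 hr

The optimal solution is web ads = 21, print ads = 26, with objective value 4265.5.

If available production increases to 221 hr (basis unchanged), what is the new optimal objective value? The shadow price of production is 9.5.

Δb = 2, so new z* = 4265.5 + (9.5)·(2) = 4265.5 + 19 = 4284.5.

4284.5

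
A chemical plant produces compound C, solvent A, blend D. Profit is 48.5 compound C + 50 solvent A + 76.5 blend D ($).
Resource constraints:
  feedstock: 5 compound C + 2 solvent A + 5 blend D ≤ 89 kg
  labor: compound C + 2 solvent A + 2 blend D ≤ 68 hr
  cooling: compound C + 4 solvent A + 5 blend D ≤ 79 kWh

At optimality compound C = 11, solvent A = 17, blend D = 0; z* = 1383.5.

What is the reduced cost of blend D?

-6

Check each constraint at x*: feedstock 89/89 (tight); labor 45/68 (slack 23); cooling 79/79 (tight).
Since labor is not tight, its dual is 0.
From A_Bᵀ y = c: 5·y_feedstock + 1·y_cooling = 48.5; 2·y_feedstock + 4·y_cooling = 50.
→ y_feedstock = 8 and y_cooling = 8.5.
Reduced cost of blend D: c₃ − yᵀa₃ = 76.5 − (8·5 + 8.5·5) = 76.5 − 82.5 = -6.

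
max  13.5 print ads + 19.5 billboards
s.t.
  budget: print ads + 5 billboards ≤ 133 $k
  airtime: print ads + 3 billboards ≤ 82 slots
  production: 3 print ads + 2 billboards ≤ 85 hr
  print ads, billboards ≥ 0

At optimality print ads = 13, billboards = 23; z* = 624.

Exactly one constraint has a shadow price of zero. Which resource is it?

budget: 128/133 (slack 5)
airtime: 82/82 (binding)
production: 85/85 (binding)
By complementary slackness, a constraint with positive slack has shadow price 0 → budget.

budget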